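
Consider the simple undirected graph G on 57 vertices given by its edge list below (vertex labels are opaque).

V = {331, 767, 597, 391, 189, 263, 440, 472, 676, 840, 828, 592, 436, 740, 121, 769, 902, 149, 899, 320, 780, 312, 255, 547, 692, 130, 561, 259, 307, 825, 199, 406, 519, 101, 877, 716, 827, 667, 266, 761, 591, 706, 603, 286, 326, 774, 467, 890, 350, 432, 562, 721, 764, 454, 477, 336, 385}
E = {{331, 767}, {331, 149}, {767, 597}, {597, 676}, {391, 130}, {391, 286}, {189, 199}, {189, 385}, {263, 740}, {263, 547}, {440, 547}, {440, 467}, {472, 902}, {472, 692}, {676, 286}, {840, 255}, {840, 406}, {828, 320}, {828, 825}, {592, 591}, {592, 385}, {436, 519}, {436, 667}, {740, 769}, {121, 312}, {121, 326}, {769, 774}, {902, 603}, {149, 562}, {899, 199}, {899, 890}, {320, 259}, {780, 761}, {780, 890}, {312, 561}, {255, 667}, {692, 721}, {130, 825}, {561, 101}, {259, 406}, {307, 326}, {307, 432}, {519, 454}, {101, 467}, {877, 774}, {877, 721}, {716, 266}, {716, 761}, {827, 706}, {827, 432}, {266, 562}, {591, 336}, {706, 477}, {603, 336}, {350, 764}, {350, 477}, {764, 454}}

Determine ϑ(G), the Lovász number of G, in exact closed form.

N(350) = {764, 477}, |N(350)| = 2.
deg(130) = 2; N(130) = {391, 825}.
Vertex 603 has 2 neighbors: 902, 336.
N(320) = {828, 259}, |N(320)| = 2.
G on 57 vertices is 2-regular; connected 2-regular on 57 ⇒ C_{57}.
A has 29 distinct eigenvalues ≈ [2.0, 1.987861, 1.951593, 1.891634, 1.808714, 1.703839, 1.578281, 1.433565, 1.271447, 1.093896, 0.903067, 0.701275, 0.490971, 0.274707, 0.055109, -0.165159, -0.383421, -0.59703, -0.803391, -1.0, -1.184471, -1.354563, -1.508213, -1.643556, -1.758948, -1.852988, -1.924536, -1.972723, -1.996963].
−57·(-2*cos(pi/57)) / ((2)−(-2*cos(pi/57))) = 57*cos(pi/57)/(cos(pi/57) + 1) = ϑ(G).
= 28.4783… (decimal).
α=28, χ(Ḡ)=29; ϑ=57*cos(pi/57)/(cos(pi/57) + 1) lies between (both strict).

57*cos(pi/57)/(cos(pi/57) + 1)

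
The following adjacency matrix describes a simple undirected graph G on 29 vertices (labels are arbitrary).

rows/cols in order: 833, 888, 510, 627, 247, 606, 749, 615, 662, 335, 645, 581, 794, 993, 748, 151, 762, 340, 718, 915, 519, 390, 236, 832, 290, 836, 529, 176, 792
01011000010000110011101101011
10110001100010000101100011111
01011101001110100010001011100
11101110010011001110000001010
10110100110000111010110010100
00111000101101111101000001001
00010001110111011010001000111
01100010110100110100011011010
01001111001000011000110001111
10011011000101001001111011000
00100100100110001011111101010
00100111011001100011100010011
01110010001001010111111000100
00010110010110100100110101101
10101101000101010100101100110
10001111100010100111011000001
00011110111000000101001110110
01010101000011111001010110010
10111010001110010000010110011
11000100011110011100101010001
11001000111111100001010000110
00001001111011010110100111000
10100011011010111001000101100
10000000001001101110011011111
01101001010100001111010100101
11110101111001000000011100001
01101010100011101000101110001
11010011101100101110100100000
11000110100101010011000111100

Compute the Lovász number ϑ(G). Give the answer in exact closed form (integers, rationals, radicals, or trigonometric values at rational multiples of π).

sqrt(29)

Vertex 290 has 14 neighbors: 888, 510, 247, 615, 335, 581, 762, 340, 718, 915, 390, 832, 529, 792.
Vertex 151 has 14 neighbors: 833, 247, 606, 749, 615, 662, 794, 748, 340, 718, 915, 390, 236, 792.
N(718) = {833, 510, 627, 247, 749, 645, 581, 794, 151, 390, 832, 290, 176, 792}, |N(718)| = 14.
deg(606) = 14; N(606) = {510, 627, 247, 662, 645, 581, 993, 748, 151, 762, 340, 915, 836, 792}.
Regular of degree 14 on 29 vertices: Paley(29): SR with (k,λ,μ)=(14,6,7).
Distinct eigenvalues (to 6 d.p.): [14.0, 2.192582, -3.192582].
−29·(-sqrt(29)/2 - 1/2) / ((14)−(-sqrt(29)/2 - 1/2)) = sqrt(29) = ϑ(G).
ϑ(G) ≈ 5.3851648.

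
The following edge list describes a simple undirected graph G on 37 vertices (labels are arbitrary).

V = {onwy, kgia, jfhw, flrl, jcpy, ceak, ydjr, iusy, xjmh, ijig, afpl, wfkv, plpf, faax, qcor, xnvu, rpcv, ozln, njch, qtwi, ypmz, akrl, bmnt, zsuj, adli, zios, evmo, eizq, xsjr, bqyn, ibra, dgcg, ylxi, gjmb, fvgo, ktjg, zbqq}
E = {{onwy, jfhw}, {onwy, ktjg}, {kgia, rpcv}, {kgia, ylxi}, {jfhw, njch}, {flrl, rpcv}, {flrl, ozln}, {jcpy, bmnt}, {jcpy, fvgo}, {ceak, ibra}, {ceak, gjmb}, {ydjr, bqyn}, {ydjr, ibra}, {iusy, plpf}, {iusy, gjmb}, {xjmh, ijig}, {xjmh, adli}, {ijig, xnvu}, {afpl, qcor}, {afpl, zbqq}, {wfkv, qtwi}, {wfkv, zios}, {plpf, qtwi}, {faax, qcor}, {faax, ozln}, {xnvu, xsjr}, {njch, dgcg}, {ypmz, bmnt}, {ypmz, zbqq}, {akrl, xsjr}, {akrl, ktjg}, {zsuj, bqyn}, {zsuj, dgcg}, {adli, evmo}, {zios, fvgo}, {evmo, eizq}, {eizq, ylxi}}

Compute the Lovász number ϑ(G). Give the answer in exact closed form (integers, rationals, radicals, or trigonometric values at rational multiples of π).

deg(eizq) = 2; N(eizq) = {evmo, ylxi}.
Vertex bmnt has 2 neighbors: jcpy, ypmz.
deg(xsjr) = 2; N(xsjr) = {xnvu, akrl}.
Vertex jcpy has 2 neighbors: bmnt, fvgo.
2-regular, N=37; this is C_{37}, the 37-cycle.
The 19 distinct eigenvalues: [2.0, 1.97123, 1.88575, 1.74603, 1.55607, 1.32135, 1.04861, 0.74571, 0.42136, 0.08488, -0.25404, -0.58565, -0.90041, -1.18927, -1.44391, -1.65702, -1.82246, -1.93547, -1.99279].
−37·(-2*cos(pi/37)) / ((2)−(-2*cos(pi/37))) = 37*cos(pi/37)/(cos(pi/37) + 1) = ϑ(G).
Numerically 18.4666.
Sandwich: α(G)=18 ≤ ϑ(G)=37*cos(pi/37)/(cos(pi/37) + 1) ≤ χ(Ḡ)=19 (both strict).

37*cos(pi/37)/(cos(pi/37) + 1)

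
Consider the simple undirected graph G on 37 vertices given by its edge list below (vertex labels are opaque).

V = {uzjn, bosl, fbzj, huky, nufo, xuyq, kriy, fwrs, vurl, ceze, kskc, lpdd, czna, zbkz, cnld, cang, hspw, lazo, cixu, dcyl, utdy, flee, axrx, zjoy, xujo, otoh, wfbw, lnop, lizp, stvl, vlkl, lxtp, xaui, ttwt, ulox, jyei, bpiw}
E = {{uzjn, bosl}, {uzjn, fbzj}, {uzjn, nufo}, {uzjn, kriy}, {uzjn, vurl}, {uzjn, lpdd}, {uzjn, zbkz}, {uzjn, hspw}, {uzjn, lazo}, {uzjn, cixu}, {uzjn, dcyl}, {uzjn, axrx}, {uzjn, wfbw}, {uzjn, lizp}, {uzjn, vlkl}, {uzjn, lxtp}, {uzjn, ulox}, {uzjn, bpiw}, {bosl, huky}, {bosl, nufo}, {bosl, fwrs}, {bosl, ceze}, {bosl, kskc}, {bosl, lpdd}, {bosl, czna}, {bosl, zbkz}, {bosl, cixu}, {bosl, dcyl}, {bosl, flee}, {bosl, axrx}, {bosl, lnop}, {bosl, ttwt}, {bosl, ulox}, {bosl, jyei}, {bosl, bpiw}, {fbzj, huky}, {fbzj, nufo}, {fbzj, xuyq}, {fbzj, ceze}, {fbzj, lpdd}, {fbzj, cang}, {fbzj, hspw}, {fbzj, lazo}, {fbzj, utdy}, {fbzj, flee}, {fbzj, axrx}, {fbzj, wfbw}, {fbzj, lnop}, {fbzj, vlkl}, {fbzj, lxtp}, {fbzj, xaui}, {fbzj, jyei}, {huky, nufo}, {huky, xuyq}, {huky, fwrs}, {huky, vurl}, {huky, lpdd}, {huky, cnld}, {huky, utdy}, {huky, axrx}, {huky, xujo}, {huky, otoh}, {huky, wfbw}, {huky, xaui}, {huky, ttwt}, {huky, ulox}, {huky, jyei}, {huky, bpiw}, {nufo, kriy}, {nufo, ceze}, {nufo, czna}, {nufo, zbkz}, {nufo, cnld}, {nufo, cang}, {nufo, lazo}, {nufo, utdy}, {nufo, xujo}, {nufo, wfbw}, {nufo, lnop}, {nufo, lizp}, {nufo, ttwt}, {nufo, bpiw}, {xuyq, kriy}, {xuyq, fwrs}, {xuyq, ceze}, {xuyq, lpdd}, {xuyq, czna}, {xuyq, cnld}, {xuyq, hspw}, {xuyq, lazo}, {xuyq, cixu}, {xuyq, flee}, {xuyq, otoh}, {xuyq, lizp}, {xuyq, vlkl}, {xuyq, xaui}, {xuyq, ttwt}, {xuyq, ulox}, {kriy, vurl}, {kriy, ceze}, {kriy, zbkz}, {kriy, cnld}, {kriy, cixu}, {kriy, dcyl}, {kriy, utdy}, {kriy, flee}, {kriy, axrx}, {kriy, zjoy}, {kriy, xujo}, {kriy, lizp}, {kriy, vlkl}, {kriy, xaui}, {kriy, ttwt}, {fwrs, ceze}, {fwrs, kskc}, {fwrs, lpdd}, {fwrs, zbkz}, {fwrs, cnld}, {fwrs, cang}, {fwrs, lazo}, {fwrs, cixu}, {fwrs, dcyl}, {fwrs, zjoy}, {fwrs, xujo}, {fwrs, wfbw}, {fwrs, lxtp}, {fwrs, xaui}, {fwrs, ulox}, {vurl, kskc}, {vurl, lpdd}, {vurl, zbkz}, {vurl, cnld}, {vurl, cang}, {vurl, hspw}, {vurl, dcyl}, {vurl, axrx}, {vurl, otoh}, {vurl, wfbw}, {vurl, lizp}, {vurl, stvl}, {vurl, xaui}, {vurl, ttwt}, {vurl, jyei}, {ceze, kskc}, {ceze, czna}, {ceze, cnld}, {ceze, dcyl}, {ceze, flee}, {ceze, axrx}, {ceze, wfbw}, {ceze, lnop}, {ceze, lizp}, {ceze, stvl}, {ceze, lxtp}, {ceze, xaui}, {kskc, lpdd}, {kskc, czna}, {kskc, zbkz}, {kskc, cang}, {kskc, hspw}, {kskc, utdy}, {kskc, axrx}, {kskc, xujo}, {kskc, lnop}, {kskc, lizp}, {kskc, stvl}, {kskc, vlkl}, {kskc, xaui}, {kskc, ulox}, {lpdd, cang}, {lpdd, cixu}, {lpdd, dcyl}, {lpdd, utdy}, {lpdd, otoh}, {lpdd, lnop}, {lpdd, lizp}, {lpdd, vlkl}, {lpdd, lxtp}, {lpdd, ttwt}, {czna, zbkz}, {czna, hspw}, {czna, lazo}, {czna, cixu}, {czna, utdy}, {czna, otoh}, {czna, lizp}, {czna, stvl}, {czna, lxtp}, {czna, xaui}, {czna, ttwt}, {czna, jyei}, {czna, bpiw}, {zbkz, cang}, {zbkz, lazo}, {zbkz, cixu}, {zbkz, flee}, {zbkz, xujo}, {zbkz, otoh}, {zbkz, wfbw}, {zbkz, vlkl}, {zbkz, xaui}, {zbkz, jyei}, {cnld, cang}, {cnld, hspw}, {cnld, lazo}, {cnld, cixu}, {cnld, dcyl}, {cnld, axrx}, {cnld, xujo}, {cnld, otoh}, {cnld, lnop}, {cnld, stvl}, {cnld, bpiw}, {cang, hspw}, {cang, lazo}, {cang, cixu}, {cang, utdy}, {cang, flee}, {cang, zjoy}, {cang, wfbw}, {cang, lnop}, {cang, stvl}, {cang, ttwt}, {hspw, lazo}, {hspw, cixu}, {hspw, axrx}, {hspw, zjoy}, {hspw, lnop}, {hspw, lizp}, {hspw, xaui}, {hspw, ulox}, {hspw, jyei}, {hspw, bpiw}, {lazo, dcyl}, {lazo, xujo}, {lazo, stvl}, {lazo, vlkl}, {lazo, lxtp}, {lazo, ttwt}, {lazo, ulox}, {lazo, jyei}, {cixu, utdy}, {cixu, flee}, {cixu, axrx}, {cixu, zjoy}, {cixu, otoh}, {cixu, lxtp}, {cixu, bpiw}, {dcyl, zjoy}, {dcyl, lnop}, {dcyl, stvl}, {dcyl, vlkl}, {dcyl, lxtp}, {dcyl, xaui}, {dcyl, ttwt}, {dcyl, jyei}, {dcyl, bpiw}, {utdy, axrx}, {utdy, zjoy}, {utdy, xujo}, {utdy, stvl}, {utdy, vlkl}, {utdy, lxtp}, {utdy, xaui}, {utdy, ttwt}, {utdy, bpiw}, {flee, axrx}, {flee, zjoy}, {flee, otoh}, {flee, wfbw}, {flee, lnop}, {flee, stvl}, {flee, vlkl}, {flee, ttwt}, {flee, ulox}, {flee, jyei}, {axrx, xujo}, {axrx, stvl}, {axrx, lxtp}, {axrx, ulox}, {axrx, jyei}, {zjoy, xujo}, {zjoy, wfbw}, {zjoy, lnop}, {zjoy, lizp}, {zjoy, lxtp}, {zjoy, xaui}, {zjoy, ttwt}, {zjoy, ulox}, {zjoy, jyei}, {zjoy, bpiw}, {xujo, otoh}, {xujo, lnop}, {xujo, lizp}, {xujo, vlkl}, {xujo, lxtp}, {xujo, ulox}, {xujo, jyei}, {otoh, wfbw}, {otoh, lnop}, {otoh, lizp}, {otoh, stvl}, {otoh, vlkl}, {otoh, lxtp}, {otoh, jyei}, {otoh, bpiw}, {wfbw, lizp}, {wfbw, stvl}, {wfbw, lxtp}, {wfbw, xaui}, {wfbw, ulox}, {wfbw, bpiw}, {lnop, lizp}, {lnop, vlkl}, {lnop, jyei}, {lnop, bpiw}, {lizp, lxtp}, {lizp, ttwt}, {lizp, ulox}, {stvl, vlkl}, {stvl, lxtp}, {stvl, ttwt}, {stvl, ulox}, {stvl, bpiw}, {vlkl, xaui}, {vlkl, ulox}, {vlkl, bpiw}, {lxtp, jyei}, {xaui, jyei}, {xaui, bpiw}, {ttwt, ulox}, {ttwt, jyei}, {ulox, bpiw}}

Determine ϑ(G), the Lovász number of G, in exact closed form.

deg(xaui) = 18; N(xaui) = {fbzj, huky, xuyq, kriy, fwrs, vurl, ceze, kskc, czna, zbkz, hspw, dcyl, utdy, zjoy, wfbw, vlkl, jyei, bpiw}.
Vertex lpdd has 18 neighbors: uzjn, bosl, fbzj, huky, xuyq, fwrs, vurl, kskc, cang, cixu, dcyl, utdy, otoh, lnop, lizp, vlkl, lxtp, ttwt.
N(vlkl) = {uzjn, fbzj, xuyq, kriy, kskc, lpdd, zbkz, lazo, dcyl, utdy, flee, xujo, otoh, lnop, stvl, xaui, ulox, bpiw}, |N(vlkl)| = 18.
N(czna) = {bosl, nufo, xuyq, ceze, kskc, zbkz, hspw, lazo, cixu, utdy, otoh, lizp, stvl, lxtp, xaui, ttwt, jyei, bpiw}, |N(czna)| = 18.
G on 37 vertices is 18-regular; SR(37,18,8,9) — a Paley graph.
The 3 distinct eigenvalues: [18.0, 2.5414, -3.5414].
Lovász: ϑ = −37(-sqrt(37)/2 - 1/2)/(18+-(-sqrt(37)/2 - 1/2)) = sqrt(37).
Numerically 6.082763.

sqrt(37)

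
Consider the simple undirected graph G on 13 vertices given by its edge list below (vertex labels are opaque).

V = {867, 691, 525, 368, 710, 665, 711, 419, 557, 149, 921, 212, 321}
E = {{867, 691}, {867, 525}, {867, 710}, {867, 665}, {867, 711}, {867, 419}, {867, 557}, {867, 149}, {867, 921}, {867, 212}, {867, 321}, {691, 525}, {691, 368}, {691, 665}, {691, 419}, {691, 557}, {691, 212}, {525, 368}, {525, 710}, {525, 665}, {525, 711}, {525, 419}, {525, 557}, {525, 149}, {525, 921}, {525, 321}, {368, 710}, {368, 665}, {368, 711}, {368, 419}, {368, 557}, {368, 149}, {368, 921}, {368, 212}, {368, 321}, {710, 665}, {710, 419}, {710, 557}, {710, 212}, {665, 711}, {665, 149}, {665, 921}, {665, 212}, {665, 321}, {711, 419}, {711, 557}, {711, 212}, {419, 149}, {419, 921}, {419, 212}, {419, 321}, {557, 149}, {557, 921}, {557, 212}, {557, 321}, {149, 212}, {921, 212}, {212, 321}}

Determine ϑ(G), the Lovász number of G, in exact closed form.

6

deg(665) = 10; N(665) = {867, 691, 525, 368, 710, 711, 149, 921, 212, 321}.
N(557) = {867, 691, 525, 368, 710, 711, 149, 921, 212, 321}, |N(557)| = 10.
Vertex 321 has 7 neighbors: 867, 525, 368, 665, 419, 557, 212.
deg(525) = 11; N(525) = {867, 691, 368, 710, 665, 711, 419, 557, 149, 921, 321}.
G = K_{6,3,2,2}: α = 6 = χ(Ḡ), so ϑ = 6.
ϑ(G) ≈ 6.00000000.
Check 6 ≤ 6 ≤ 6: collapsed.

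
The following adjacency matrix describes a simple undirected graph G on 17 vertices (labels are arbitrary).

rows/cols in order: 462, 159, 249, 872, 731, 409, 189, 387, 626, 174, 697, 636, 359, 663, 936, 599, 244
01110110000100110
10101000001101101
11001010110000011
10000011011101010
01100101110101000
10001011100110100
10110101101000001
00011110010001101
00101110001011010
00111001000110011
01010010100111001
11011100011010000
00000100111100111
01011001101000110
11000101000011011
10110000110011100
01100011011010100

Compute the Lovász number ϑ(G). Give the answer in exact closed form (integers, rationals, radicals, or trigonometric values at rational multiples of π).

sqrt(17)

deg(936) = 8; N(936) = {462, 159, 409, 387, 359, 663, 599, 244}.
N(697) = {159, 872, 189, 626, 636, 359, 663, 244}, |N(697)| = 8.
Vertex 663 has 8 neighbors: 159, 872, 731, 387, 626, 697, 936, 599.
Vertex 174 has 8 neighbors: 249, 872, 731, 387, 636, 359, 599, 244.
17-vertex 8-regular graph: Paley(17): SR with (k,λ,μ)=(8,3,4).
The 3 distinct eigenvalues: [8.0, 1.562, -2.562].
ϑ = −N·λ_min/(λ_max−λ_min) = −17·(-sqrt(17)/2 - 1/2)/(8−(-sqrt(17)/2 - 1/2)) = sqrt(17).
ϑ(G) ≈ 4.1231056.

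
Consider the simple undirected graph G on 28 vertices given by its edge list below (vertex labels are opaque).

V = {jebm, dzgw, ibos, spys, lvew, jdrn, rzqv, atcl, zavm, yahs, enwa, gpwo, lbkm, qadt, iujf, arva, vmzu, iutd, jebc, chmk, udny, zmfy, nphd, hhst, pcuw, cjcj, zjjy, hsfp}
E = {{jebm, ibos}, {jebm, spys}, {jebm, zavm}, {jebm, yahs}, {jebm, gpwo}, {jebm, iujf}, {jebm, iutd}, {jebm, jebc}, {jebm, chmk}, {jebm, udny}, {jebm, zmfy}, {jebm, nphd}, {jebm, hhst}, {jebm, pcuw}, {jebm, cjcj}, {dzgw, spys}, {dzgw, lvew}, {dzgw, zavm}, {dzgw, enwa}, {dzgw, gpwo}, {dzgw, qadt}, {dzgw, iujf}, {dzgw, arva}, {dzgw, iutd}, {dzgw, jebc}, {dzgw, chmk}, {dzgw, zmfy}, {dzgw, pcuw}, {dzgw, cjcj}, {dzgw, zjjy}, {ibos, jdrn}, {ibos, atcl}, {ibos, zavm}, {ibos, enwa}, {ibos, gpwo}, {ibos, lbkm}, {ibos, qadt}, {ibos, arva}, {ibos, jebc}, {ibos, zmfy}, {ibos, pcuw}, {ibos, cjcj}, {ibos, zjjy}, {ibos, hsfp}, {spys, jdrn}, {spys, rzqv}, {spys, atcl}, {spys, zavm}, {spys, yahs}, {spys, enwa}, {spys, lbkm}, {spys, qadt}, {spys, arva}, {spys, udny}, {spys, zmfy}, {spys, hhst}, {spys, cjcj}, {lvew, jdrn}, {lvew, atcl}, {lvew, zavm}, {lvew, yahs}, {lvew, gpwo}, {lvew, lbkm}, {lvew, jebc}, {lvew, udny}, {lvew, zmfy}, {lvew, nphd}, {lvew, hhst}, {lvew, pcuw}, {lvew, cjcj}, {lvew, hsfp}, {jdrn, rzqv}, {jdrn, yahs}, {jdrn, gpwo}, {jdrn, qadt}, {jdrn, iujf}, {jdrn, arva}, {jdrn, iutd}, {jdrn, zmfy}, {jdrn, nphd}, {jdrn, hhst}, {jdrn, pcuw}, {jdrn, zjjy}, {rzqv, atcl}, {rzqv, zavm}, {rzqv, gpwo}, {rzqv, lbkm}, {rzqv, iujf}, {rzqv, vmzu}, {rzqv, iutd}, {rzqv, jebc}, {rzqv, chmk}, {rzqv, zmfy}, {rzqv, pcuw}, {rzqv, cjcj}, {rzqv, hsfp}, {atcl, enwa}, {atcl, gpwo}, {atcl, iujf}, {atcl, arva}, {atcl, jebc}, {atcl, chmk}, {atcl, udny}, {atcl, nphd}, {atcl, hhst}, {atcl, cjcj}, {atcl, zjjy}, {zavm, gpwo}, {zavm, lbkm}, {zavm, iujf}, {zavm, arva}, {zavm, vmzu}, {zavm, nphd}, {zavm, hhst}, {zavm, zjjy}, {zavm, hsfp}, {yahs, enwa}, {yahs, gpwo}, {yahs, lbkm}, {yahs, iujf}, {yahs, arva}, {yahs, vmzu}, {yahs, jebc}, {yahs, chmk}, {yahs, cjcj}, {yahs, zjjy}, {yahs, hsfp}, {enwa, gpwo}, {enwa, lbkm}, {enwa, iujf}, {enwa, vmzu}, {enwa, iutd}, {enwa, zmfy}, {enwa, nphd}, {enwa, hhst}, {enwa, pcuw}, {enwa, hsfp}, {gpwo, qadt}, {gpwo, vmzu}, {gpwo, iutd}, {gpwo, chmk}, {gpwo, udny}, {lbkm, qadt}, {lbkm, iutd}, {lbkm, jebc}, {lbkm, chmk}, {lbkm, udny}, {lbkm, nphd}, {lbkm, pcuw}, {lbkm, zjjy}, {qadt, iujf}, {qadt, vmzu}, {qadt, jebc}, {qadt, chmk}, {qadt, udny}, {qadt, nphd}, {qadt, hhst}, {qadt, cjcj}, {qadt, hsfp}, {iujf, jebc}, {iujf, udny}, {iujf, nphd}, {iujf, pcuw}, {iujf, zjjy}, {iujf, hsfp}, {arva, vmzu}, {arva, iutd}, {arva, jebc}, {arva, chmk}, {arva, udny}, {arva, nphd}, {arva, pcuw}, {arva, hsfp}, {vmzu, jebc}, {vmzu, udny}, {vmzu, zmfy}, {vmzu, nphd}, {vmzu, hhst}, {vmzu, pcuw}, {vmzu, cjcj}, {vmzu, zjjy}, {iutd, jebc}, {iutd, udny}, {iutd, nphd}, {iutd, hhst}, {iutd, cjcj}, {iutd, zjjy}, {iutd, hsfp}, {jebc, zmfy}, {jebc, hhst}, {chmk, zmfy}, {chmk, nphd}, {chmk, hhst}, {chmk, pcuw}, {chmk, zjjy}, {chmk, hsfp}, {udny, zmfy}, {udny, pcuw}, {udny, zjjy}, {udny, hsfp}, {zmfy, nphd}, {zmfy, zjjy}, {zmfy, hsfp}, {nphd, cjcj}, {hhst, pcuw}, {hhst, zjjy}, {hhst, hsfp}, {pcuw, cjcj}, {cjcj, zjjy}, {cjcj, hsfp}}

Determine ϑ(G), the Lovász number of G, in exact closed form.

deg(hhst) = 15; N(hhst) = {jebm, spys, lvew, jdrn, atcl, zavm, enwa, qadt, vmzu, iutd, jebc, chmk, pcuw, zjjy, hsfp}.
Vertex ibos has 15 neighbors: jebm, jdrn, atcl, zavm, enwa, gpwo, lbkm, qadt, arva, jebc, zmfy, pcuw, cjcj, zjjy, hsfp.
Vertex hsfp has 15 neighbors: ibos, lvew, rzqv, zavm, yahs, enwa, qadt, iujf, arva, iutd, chmk, udny, zmfy, hhst, cjcj.
deg(yahs) = 15; N(yahs) = {jebm, spys, lvew, jdrn, enwa, gpwo, lbkm, iujf, arva, vmzu, jebc, chmk, cjcj, zjjy, hsfp}.
Regular of degree 15 on 28 vertices: Kneser K(8,2) on C(8,2)=28 vertices.
spec(A) ≈ [15.0, 1.0, -5.0] (distinct, 3 d.p.).
With N=28: ϑ(G) = 28·(-1*(-5))/(15−(-5)) = 7.
≈ 7.0000 (to 4 d.p.).

7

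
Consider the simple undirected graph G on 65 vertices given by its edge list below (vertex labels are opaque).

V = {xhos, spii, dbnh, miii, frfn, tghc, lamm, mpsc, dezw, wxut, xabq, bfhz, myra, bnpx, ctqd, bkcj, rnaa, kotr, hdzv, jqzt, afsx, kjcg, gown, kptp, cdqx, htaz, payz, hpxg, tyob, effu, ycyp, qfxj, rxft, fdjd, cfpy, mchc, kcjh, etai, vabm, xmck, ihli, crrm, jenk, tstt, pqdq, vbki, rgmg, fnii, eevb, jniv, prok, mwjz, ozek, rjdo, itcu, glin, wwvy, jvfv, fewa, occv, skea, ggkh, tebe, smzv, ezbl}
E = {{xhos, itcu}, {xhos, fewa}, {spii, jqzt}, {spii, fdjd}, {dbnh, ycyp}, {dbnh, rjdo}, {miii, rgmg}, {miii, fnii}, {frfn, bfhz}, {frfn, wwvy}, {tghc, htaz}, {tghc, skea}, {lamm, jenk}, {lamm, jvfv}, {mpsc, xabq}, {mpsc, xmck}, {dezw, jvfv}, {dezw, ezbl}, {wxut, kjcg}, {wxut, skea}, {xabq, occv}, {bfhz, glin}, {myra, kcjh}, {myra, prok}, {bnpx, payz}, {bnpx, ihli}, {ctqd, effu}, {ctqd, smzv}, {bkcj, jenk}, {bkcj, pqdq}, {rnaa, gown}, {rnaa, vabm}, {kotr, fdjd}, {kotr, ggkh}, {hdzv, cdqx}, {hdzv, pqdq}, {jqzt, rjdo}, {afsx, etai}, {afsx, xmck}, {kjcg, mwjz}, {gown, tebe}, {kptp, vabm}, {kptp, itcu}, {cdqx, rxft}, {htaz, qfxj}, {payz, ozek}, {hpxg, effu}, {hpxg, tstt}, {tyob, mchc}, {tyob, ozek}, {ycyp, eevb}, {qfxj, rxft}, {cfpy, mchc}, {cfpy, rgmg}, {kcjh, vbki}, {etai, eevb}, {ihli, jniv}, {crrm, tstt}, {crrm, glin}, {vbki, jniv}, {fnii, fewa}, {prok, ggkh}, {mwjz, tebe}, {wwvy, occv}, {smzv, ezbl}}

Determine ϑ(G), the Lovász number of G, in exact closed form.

65*cos(pi/65)/(cos(pi/65) + 1)

Vertex miii has 2 neighbors: rgmg, fnii.
N(ggkh) = {kotr, prok}, |N(ggkh)| = 2.
N(bnpx) = {payz, ihli}, |N(bnpx)| = 2.
deg(mpsc) = 2; N(mpsc) = {xabq, xmck}.
Every vertex has degree 2 (N=65); a single 65-cycle (edge-transitive).
Distinct eigenvalues (to 3 d.p.): [2.0, 1.991, 1.963, 1.916, 1.852, 1.771, 1.673, 1.559, 1.431, 1.29, 1.136, 0.972, 0.799, 0.618, 0.432, 0.241, 0.048, -0.145, -0.337, -0.525, -0.709, -0.886, -1.055, -1.214, -1.362, -1.497, -1.618, -1.724, -1.814, -1.887, -1.942, -1.979, -1.998].
With N=65: ϑ(G) = 65·(-(-1)*2*cos(pi/65))/(2−(-2*cos(pi/65))) = 65*cos(pi/65)/(cos(pi/65) + 1).
ϑ(G) ≈ 32.48101260.
Lovász sandwich 32 ≤ 65*cos(pi/65)/(cos(pi/65) + 1) ≤ 33: both strict.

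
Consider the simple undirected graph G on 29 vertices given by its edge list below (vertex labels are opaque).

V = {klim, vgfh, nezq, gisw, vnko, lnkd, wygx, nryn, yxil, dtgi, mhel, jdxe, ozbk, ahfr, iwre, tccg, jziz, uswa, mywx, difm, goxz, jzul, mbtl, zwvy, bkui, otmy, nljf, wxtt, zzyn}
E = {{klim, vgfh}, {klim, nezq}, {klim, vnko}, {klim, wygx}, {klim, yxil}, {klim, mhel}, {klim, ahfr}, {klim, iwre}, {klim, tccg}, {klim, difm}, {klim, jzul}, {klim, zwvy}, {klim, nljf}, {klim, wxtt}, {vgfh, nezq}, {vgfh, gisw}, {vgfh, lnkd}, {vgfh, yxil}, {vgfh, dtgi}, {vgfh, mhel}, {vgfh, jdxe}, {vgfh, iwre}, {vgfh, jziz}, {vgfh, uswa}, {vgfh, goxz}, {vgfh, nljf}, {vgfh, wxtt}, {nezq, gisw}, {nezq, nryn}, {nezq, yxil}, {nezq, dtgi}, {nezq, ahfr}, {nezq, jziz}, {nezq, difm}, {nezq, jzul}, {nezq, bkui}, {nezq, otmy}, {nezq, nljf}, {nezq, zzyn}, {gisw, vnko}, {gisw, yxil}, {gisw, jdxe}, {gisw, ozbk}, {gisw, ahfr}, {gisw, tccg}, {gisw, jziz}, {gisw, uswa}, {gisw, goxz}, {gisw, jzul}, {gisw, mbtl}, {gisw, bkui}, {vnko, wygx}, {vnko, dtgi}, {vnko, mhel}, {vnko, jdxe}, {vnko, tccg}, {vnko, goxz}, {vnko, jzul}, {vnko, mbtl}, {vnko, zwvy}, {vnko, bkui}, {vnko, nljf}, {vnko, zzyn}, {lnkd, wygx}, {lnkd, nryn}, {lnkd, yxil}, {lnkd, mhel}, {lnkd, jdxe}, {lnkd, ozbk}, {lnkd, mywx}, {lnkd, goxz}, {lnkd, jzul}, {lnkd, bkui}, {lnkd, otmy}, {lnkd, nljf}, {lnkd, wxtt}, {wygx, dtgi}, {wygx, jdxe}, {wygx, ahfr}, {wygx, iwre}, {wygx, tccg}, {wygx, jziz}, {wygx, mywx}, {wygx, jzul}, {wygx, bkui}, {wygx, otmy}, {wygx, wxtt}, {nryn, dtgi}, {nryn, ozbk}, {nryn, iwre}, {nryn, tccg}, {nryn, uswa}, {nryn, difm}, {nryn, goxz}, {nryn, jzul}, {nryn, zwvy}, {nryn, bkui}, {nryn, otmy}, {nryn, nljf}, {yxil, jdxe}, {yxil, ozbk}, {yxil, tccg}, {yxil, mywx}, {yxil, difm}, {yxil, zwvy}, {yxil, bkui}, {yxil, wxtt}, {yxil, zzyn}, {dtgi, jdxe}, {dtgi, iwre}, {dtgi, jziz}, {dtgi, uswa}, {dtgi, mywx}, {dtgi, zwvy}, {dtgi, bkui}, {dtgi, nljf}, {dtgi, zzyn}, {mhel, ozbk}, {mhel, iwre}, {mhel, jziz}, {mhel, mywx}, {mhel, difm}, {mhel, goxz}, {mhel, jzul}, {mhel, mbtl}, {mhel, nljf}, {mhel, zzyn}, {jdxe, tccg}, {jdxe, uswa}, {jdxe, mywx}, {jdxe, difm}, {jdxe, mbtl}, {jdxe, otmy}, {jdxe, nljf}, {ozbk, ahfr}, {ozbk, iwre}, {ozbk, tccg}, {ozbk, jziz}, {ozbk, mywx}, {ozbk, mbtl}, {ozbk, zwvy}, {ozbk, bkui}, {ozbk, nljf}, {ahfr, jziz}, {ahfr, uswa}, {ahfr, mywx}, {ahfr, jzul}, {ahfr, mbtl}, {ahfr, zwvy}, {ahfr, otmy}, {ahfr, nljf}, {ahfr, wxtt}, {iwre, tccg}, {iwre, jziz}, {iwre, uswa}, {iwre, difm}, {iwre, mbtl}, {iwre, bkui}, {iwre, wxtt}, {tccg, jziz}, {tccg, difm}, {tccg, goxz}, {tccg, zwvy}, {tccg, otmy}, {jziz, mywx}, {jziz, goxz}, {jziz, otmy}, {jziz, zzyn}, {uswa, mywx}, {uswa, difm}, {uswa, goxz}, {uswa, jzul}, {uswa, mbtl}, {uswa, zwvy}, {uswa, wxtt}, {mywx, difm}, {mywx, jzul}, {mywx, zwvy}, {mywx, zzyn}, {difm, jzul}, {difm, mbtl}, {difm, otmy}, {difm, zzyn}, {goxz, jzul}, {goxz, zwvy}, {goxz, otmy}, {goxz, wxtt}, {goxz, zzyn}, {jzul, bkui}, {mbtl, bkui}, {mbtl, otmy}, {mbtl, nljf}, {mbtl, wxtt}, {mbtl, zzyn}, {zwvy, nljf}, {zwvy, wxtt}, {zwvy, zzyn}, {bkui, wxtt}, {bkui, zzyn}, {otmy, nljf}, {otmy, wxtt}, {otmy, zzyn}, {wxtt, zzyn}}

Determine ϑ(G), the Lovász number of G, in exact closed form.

N(difm) = {klim, nezq, nryn, yxil, mhel, jdxe, iwre, tccg, uswa, mywx, jzul, mbtl, otmy, zzyn}, |N(difm)| = 14.
N(tccg) = {klim, gisw, vnko, wygx, nryn, yxil, jdxe, ozbk, iwre, jziz, difm, goxz, zwvy, otmy}, |N(tccg)| = 14.
deg(vnko) = 14; N(vnko) = {klim, gisw, wygx, dtgi, mhel, jdxe, tccg, goxz, jzul, mbtl, zwvy, bkui, nljf, zzyn}.
Vertex gisw has 14 neighbors: vgfh, nezq, vnko, yxil, jdxe, ozbk, ahfr, tccg, jziz, uswa, goxz, jzul, mbtl, bkui.
Every vertex has degree 14 (N=29); Paley(29): SR with (k,λ,μ)=(14,6,7).
The 3 distinct eigenvalues: [14.0, 2.1926, -3.1926].
−29·(-sqrt(29)/2 - 1/2) / ((14)−(-sqrt(29)/2 - 1/2)) = sqrt(29) = ϑ(G).
Numerically 5.38516481.

sqrt(29)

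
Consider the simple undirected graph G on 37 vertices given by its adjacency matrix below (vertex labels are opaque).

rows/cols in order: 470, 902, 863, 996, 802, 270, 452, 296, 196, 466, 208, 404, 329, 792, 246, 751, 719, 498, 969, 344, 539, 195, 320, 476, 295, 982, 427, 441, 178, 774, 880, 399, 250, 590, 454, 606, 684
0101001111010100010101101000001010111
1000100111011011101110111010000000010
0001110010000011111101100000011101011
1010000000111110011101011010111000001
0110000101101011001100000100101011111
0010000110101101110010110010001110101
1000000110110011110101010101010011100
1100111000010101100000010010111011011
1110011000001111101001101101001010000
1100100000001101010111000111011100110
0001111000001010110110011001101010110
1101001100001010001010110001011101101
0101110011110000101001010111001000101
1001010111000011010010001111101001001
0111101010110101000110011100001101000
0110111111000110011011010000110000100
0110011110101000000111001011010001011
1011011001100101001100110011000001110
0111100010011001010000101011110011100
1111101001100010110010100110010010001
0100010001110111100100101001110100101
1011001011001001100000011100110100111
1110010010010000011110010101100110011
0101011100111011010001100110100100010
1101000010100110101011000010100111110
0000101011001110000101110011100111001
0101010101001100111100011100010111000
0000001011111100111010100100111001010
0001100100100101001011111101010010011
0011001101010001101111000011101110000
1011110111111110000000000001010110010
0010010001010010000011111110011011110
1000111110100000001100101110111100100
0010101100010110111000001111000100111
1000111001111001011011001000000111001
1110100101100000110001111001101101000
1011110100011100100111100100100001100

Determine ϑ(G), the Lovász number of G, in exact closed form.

Vertex 498 has 18 neighbors: 470, 863, 996, 270, 452, 466, 208, 792, 751, 969, 344, 320, 476, 427, 441, 590, 454, 606.
N(539) = {902, 270, 466, 208, 404, 792, 246, 751, 719, 344, 320, 295, 441, 178, 774, 399, 454, 684}, |N(539)| = 18.
N(250) = {470, 802, 270, 452, 296, 196, 208, 969, 344, 320, 295, 982, 427, 178, 774, 880, 399, 454}, |N(250)| = 18.
deg(466) = 18; N(466) = {470, 902, 802, 329, 792, 751, 498, 344, 539, 195, 982, 427, 441, 774, 880, 399, 454, 606}.
Every vertex has degree 18 (N=37); strongly regular (37,18,8,9).
spec(A) ≈ [18.0, 2.541, -3.541] (distinct, 3 d.p.).
λ_max=18, λ_min=-sqrt(37)/2 - 1/2; ϑ = −37·λ_min/(λ_max−λ_min) = sqrt(37).
Numerically 6.082763.

sqrt(37)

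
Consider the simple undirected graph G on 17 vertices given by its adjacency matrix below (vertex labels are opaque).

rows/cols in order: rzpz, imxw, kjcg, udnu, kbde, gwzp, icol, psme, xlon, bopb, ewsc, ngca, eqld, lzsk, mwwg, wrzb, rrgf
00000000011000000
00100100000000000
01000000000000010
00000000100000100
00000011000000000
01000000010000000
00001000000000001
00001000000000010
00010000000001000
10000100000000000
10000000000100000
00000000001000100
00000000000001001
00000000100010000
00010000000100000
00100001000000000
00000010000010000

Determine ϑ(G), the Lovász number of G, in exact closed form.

17*cos(pi/17)/(cos(pi/17) + 1)

N(lzsk) = {xlon, eqld}, |N(lzsk)| = 2.
N(icol) = {kbde, rrgf}, |N(icol)| = 2.
N(mwwg) = {udnu, ngca}, |N(mwwg)| = 2.
N(kjcg) = {imxw, wrzb}, |N(kjcg)| = 2.
2-regular, N=17; the odd cycle C_{17}.
A has 9 distinct eigenvalues ≈ [2.0, 1.86494, 1.47802, 0.89148, 0.18454, -0.54733, -1.20527, -1.70043, -1.96595].
λ_max=2, λ_min=-2*cos(pi/17); ϑ = −17·λ_min/(λ_max−λ_min) = 17*cos(pi/17)/(cos(pi/17) + 1).
= 8.42701… (decimal).
Lovász sandwich 8 ≤ 17*cos(pi/17)/(cos(pi/17) + 1) ≤ 9: both strict.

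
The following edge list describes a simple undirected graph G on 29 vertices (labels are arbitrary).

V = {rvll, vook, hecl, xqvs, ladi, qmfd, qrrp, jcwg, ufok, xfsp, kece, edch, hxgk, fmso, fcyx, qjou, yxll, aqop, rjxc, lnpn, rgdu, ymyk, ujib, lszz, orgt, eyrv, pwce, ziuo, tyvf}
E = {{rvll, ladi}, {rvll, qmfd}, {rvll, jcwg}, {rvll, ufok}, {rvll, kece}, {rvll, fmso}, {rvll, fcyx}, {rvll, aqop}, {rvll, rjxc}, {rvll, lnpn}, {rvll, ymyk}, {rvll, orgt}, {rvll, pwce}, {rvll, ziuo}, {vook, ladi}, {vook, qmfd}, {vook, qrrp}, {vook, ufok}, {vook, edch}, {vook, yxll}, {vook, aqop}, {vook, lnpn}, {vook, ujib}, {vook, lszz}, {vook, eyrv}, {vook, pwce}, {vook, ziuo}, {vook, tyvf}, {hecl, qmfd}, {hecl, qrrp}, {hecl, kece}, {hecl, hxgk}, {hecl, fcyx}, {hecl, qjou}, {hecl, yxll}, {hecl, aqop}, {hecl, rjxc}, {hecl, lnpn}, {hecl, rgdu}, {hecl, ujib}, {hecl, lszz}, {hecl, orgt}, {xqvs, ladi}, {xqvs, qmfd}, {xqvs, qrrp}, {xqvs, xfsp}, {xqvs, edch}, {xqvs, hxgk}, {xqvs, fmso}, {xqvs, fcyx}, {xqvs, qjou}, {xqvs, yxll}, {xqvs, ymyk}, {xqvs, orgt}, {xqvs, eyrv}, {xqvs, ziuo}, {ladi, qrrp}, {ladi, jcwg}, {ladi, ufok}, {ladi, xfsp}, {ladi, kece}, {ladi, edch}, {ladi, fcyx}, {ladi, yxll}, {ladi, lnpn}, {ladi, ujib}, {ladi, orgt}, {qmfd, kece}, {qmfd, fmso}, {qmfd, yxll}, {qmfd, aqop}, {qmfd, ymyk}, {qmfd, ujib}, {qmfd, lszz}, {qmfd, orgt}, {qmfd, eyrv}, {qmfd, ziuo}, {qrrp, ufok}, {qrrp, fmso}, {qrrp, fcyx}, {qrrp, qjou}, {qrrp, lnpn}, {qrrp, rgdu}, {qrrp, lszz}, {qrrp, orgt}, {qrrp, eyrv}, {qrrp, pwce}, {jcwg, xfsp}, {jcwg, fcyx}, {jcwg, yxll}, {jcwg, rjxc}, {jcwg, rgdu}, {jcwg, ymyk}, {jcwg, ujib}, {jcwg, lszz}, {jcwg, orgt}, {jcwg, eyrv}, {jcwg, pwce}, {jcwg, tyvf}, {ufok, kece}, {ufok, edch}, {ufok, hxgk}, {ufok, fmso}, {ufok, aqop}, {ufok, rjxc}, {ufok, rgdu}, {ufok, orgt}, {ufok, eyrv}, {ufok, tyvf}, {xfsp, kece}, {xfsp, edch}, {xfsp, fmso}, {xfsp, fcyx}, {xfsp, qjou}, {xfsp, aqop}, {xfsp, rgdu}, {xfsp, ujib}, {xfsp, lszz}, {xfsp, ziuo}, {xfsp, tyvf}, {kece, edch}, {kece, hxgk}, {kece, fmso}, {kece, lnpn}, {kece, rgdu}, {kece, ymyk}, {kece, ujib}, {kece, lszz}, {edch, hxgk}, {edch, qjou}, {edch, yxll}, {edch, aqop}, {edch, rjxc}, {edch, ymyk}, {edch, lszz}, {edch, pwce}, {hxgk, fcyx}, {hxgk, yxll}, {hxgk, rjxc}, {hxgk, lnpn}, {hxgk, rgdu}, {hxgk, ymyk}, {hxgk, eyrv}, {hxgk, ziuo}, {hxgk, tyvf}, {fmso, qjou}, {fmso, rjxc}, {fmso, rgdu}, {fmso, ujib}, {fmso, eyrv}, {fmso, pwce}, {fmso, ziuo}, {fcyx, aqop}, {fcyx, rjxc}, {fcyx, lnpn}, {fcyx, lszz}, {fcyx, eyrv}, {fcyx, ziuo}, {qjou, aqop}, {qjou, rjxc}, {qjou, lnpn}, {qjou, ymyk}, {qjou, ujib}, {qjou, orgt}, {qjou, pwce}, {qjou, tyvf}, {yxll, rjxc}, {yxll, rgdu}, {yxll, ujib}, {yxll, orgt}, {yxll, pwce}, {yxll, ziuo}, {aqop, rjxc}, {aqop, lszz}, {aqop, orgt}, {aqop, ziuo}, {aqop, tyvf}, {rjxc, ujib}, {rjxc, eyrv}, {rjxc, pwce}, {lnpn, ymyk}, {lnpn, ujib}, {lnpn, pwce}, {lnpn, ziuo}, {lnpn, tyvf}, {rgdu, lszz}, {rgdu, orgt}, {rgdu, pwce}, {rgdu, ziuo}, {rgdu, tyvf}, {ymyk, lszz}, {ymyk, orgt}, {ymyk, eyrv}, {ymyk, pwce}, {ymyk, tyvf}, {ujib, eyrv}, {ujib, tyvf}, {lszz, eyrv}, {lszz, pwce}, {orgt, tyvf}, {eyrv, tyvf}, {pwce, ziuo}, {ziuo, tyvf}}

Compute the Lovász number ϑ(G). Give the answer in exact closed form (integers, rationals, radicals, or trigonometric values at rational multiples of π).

sqrt(29)

Vertex ladi has 14 neighbors: rvll, vook, xqvs, qrrp, jcwg, ufok, xfsp, kece, edch, fcyx, yxll, lnpn, ujib, orgt.
Vertex qmfd has 14 neighbors: rvll, vook, hecl, xqvs, kece, fmso, yxll, aqop, ymyk, ujib, lszz, orgt, eyrv, ziuo.
deg(vook) = 14; N(vook) = {ladi, qmfd, qrrp, ufok, edch, yxll, aqop, lnpn, ujib, lszz, eyrv, pwce, ziuo, tyvf}.
N(pwce) = {rvll, vook, qrrp, jcwg, edch, fmso, qjou, yxll, rjxc, lnpn, rgdu, ymyk, lszz, ziuo}, |N(pwce)| = 14.
Every vertex has degree 14 (N=29); strongly regular (29,14,6,7).
The 3 distinct eigenvalues: [14.0, 2.19258, -3.19258].
λ_max=14, λ_min=-sqrt(29)/2 - 1/2; ϑ = −29·λ_min/(λ_max−λ_min) = sqrt(29).
= 5.3851648… (decimal).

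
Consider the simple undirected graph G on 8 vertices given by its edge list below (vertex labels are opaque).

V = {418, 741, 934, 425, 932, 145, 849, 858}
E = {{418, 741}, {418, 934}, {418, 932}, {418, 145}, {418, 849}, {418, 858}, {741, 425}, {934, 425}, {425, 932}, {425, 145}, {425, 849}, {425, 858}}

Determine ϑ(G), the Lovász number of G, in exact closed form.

6

Vertex 849 has 2 neighbors: 418, 425.
Vertex 934 has 2 neighbors: 418, 425.
Vertex 425 has 6 neighbors: 741, 934, 932, 145, 849, 858.
N(418) = {741, 934, 932, 145, 849, 858}, |N(418)| = 6.
Complete multipartite on [6, 2]: sandwich collapses at ϑ=6.
≈ 6.00000 (to 5 d.p.).
Lovász sandwich 6 ≤ 6 ≤ 6: collapsed.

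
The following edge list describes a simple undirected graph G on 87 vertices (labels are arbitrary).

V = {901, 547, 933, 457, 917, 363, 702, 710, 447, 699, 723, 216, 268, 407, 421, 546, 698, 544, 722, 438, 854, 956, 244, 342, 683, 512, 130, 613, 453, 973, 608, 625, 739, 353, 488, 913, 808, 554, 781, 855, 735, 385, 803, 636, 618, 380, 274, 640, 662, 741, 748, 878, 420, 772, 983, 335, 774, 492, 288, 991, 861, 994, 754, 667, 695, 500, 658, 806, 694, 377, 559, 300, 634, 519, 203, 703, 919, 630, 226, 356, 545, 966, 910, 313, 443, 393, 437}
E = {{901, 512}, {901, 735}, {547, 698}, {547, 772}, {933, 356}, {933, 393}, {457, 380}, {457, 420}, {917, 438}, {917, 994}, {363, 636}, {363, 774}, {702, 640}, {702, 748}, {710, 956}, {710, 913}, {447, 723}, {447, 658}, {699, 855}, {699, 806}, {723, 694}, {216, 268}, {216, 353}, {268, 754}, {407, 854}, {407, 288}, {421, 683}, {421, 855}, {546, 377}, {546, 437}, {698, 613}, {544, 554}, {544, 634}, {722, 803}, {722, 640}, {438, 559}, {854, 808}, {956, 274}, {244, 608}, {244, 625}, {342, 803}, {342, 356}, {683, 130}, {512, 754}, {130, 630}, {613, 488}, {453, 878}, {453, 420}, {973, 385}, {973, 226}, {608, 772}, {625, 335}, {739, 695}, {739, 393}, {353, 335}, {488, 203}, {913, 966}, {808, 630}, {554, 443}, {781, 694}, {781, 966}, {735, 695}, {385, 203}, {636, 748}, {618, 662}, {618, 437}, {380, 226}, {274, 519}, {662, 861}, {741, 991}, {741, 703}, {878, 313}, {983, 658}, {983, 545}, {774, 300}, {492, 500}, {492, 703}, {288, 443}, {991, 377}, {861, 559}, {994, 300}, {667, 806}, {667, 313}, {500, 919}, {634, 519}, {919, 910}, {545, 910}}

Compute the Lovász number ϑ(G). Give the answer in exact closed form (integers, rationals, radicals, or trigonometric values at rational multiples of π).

deg(991) = 2; N(991) = {741, 377}.
deg(803) = 2; N(803) = {722, 342}.
N(699) = {855, 806}, |N(699)| = 2.
deg(722) = 2; N(722) = {803, 640}.
2-regular, N=87; this is C_{87}, the 87-cycle.
The 44 distinct eigenvalues: [2.0, 1.99479, 1.97917, 1.95324, 1.91713, 1.87102, 1.81515, 1.74982, 1.67537, 1.59219, 1.5007, 1.40139, 1.29477, 1.18141, 1.06188, 0.93682, 0.80687, 0.67272, 0.53506, 0.39461, 0.2521, 0.10828, -0.03611, -0.18031, -0.32356, -0.46513, -0.60428, -0.74028, -0.87241, -1.0, -1.12237, -1.2389, -1.34896, -1.45199, -1.54745, -1.63484, -1.71371, -1.78365, -1.84429, -1.89531, -1.93645, -1.96749, -1.98828, -1.9987].
With N=87: ϑ(G) = 87·(-(-1)*2*cos(pi/87))/(2−(-2*cos(pi/87))) = 87*cos(pi/87)/(cos(pi/87) + 1).
Numerically 43.4858.
Lovász sandwich 43 ≤ 87*cos(pi/87)/(cos(pi/87) + 1) ≤ 44: both strict.

87*cos(pi/87)/(cos(pi/87) + 1)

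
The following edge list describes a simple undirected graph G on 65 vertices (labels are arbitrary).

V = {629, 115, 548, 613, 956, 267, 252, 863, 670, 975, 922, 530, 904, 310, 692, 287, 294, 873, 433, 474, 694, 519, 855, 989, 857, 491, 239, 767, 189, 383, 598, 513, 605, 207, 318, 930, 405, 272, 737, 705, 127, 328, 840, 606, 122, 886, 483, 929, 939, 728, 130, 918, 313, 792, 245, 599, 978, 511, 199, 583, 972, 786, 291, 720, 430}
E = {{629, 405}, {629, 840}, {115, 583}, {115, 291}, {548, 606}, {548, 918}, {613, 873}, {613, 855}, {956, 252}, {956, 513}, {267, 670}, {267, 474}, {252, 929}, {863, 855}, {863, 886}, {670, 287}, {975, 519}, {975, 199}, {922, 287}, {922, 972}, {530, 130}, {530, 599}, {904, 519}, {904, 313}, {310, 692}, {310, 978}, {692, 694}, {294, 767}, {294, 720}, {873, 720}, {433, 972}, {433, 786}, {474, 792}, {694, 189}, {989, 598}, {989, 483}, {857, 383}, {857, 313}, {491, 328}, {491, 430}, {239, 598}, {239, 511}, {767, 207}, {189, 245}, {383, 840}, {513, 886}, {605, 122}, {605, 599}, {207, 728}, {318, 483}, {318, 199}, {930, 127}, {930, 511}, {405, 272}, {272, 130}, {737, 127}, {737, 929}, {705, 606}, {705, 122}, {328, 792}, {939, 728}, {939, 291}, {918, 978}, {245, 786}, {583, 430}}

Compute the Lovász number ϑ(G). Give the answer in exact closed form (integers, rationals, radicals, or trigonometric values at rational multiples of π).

Vertex 189 has 2 neighbors: 694, 245.
deg(918) = 2; N(918) = {548, 978}.
Vertex 313 has 2 neighbors: 904, 857.
Vertex 483 has 2 neighbors: 989, 318.
deg(v) = 2 for all v (|V|=65); this is C_{65}, the 65-cycle.
spec(A) ≈ [2.0, 1.990663, 1.96274, 1.916492, 1.852349, 1.770912, 1.67294, 1.559349, 1.431198, 1.289684, 1.136129, 0.971967, 0.798729, 0.618034, 0.431568, 0.241073, 0.048327, -0.14487, -0.336714, -0.525415, -0.70921, -0.886383, -1.05528, -1.214325, -1.362032, -1.497021, -1.618034, -1.723939, -1.813749, -1.886624, -1.941884, -1.979013, -1.997664] (distinct, 6 d.p.).
ϑ = −N·λ_min/(λ_max−λ_min) = −65·(-2*cos(pi/65))/(2−(-2*cos(pi/65))) = 65*cos(pi/65)/(cos(pi/65) + 1).
= 32.48101260… (decimal).
Lovász sandwich 32 ≤ 65*cos(pi/65)/(cos(pi/65) + 1) ≤ 33: both strict.

65*cos(pi/65)/(cos(pi/65) + 1)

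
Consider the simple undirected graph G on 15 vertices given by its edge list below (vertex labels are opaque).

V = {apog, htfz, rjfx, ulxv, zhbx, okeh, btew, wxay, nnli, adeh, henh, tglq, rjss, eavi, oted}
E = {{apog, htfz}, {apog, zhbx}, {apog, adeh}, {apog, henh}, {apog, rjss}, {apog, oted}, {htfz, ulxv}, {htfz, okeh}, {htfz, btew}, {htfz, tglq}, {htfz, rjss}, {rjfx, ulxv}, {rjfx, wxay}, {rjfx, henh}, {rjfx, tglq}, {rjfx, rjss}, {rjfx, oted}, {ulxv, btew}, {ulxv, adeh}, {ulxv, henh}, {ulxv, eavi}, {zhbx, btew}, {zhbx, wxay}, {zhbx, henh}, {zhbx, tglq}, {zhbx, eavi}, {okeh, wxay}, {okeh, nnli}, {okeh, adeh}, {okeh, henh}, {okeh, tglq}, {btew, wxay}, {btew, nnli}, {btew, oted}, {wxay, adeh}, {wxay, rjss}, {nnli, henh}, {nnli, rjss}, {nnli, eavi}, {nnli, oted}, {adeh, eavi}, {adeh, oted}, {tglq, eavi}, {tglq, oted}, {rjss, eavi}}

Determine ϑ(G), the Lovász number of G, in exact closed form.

5

N(tglq) = {htfz, rjfx, zhbx, okeh, eavi, oted}, |N(tglq)| = 6.
Vertex wxay has 6 neighbors: rjfx, zhbx, okeh, btew, adeh, rjss.
N(henh) = {apog, rjfx, ulxv, zhbx, okeh, nnli}, |N(henh)| = 6.
Vertex htfz has 6 neighbors: apog, ulxv, okeh, btew, tglq, rjss.
G on 15 vertices is 6-regular; this is K(6,2), the Kneser graph.
A has 3 distinct eigenvalues ≈ [6.0, 1.0, -3.0].
With N=15: ϑ(G) = 15·(-1*(-3))/(6−(-3)) = 5.
ϑ(G) ≈ 5.00000.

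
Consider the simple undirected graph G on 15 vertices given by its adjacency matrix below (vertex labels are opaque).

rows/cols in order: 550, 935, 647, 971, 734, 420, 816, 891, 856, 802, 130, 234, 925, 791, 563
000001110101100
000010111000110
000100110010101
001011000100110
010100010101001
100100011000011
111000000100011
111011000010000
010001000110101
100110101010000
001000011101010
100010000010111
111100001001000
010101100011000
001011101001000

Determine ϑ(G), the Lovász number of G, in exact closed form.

N(563) = {647, 734, 420, 816, 856, 234}, |N(563)| = 6.
deg(234) = 6; N(234) = {550, 734, 130, 925, 791, 563}.
N(734) = {935, 971, 891, 802, 234, 563}, |N(734)| = 6.
deg(420) = 6; N(420) = {550, 971, 891, 856, 791, 563}.
Every vertex has degree 6 (N=15); Kneser-type, 2-subsets of [6].
Distinct eigenvalues (to 4 d.p.): [6.0, 1.0, -3.0].
With N=15: ϑ(G) = 15·(-1*(-3))/(6−(-3)) = 5.
ϑ(G) ≈ 5.000000.

5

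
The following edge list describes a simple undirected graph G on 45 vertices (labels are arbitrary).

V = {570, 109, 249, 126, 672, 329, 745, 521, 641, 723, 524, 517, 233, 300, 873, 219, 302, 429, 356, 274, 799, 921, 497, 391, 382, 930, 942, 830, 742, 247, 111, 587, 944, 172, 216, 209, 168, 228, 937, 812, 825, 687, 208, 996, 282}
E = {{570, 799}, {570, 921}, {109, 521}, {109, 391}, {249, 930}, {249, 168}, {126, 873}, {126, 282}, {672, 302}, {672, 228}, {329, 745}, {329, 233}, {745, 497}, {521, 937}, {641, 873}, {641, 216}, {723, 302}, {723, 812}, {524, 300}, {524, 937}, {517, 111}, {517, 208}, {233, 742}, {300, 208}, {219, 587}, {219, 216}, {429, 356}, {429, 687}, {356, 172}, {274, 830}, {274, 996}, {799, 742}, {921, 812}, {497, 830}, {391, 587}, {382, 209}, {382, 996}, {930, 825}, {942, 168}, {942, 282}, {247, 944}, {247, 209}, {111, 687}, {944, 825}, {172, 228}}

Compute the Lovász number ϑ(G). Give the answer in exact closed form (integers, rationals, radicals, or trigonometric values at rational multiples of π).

45*cos(pi/45)/(cos(pi/45) + 1)

Vertex 745 has 2 neighbors: 329, 497.
Vertex 742 has 2 neighbors: 233, 799.
deg(126) = 2; N(126) = {873, 282}.
Vertex 274 has 2 neighbors: 830, 996.
deg(v) = 2 for all v (|V|=45); a single 45-cycle (edge-transitive).
A has 23 distinct eigenvalues ≈ [2.0, 1.98054, 1.92252, 1.82709, 1.6961, 1.53209, 1.33826, 1.11839, 0.87674, 0.61803, 0.3473, 0.0698, -0.20906, -0.48384, -0.74921, -1.0, -1.23132, -1.43868, -1.61803, -1.7659, -1.87939, -1.9563, -1.99513].
λ_max=2, λ_min=-2*cos(pi/45); ϑ = −45·λ_min/(λ_max−λ_min) = 45*cos(pi/45)/(cos(pi/45) + 1).
≈ 22.472562 (to 6 d.p.).
Check 22 ≤ 45*cos(pi/45)/(cos(pi/45) + 1) ≤ 23: both strict.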